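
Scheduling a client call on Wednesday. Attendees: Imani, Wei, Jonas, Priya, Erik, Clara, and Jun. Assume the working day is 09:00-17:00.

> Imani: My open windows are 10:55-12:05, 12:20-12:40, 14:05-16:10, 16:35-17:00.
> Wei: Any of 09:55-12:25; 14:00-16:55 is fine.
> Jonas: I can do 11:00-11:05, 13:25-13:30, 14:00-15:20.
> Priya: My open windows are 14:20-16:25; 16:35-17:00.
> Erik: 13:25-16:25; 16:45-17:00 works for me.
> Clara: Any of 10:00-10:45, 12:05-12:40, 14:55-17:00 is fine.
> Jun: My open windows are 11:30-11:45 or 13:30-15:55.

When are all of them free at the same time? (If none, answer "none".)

14:55-15:20

Imani ∩ Wei: 10:55-12:05, 12:20-12:25, 14:05-16:10, 16:35-16:55.
Imani ∩ Wei ∩ Jonas: 11:00-11:05, 14:05-15:20.
Imani ∩ Wei ∩ Jonas ∩ Priya: 14:20-15:20.
Imani ∩ Wei ∩ Jonas ∩ Priya ∩ Erik: 14:20-15:20.
Imani ∩ Wei ∩ Jonas ∩ Priya ∩ Erik ∩ Clara: 14:55-15:20.
Imani ∩ Wei ∩ Jonas ∩ Priya ∩ Erik ∩ Clara ∩ Jun: 14:55-15:20.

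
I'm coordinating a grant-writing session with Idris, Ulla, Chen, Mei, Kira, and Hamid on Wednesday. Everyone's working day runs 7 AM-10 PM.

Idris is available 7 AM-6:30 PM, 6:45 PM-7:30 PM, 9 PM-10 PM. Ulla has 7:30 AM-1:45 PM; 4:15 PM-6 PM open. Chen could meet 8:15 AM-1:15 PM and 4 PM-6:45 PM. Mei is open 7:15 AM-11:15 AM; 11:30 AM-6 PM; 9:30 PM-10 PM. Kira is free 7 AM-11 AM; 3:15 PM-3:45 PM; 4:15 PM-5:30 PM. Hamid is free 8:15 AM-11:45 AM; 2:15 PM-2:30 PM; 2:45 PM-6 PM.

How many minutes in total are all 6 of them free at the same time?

Idris ∩ Ulla: 07:30-13:45, 16:15-18:00.
Idris ∩ Ulla ∩ Chen: 08:15-13:15, 16:15-18:00.
Idris ∩ Ulla ∩ Chen ∩ Mei: 08:15-11:15, 11:30-13:15, 16:15-18:00.
Idris ∩ Ulla ∩ Chen ∩ Mei ∩ Kira: 08:15-11:00, 16:15-17:30.
Idris ∩ Ulla ∩ Chen ∩ Mei ∩ Kira ∩ Hamid: 08:15-11:00, 16:15-17:30.
Summing the common windows: 165 + 75 = 240 minutes.

240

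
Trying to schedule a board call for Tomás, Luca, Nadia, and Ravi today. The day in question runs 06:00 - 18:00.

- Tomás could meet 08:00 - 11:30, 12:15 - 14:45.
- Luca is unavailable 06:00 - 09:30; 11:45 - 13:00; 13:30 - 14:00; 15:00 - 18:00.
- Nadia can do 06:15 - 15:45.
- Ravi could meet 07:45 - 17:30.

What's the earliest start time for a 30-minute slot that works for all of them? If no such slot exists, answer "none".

Tomás free: 08:00-11:30, 12:15-14:45.
Luca free: 09:30-11:45, 13:00-13:30, 14:00-15:00 (invert busy blocks within the working day).
Nadia free: 06:15-15:45.
Ravi free: 07:45-17:30.
Tomás ∩ Luca: 09:30-11:30, 13:00-13:30, 14:00-14:45.
Tomás ∩ Luca ∩ Nadia: 09:30-11:30, 13:00-13:30, 14:00-14:45.
Tomás ∩ Luca ∩ Nadia ∩ Ravi: 09:30-11:30, 13:00-13:30, 14:00-14:45.
So the common availability across everyone is 09:30-11:30, 13:00-13:30, 14:00-14:45.
The first common window of at least 30 minutes is 09:30-11:30, so the earliest start is 09:30.

09:30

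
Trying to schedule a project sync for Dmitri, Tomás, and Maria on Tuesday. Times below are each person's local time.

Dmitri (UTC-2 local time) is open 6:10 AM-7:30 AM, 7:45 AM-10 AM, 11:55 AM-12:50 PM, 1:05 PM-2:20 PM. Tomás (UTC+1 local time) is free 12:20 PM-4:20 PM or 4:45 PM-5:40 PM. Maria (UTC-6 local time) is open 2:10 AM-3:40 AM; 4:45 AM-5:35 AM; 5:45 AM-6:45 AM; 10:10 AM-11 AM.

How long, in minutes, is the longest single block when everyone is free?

15

Dmitri in UTC: 08:10-09:30, 09:45-12:00, 13:55-14:50, 15:05-16:20 (add 2h to convert from UTC-2).
Tomás in UTC: 11:20-15:20, 15:45-16:40 (subtract 1h to convert from UTC+1).
Maria in UTC: 08:10-09:40, 10:45-11:35, 11:45-12:45, 16:10-17:00 (add 6h to convert from UTC-6).
Dmitri ∩ Tomás: 11:20-12:00, 13:55-14:50, 15:05-15:20, 15:45-16:20.
Dmitri ∩ Tomás ∩ Maria: 11:20-11:35, 11:45-12:00, 16:10-16:20.
So the common availability across everyone is 11:20-11:35, 11:45-12:00, 16:10-16:20.
The longest is 11:20-11:35 at 15 minutes.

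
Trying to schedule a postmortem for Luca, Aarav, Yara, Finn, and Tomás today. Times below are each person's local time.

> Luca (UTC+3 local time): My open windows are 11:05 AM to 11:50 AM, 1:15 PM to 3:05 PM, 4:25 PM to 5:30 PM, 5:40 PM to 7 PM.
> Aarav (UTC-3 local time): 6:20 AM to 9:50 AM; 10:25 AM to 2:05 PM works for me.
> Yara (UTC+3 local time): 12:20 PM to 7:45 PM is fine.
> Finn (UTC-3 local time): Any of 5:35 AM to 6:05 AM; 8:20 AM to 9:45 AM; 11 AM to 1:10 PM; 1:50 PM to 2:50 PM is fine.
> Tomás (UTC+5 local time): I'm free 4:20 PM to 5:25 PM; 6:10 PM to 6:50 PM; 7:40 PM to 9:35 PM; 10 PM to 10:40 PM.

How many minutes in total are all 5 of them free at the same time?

125

Luca in UTC: 08:05-08:50, 10:15-12:05, 13:25-14:30, 14:40-16:00 (subtract 3h to convert from UTC+3).
Aarav in UTC: 09:20-12:50, 13:25-17:05 (add 3h to convert from UTC-3).
Yara in UTC: 09:20-16:45 (subtract 3h to convert from UTC+3).
Finn in UTC: 08:35-09:05, 11:20-12:45, 14:00-16:10, 16:50-17:50 (add 3h to convert from UTC-3).
Tomás in UTC: 11:20-12:25, 13:10-13:50, 14:40-16:35, 17:00-17:40 (subtract 5h to convert from UTC+5).
Luca ∩ Aarav: 10:15-12:05, 13:25-14:30, 14:40-16:00.
Luca ∩ Aarav ∩ Yara: 10:15-12:05, 13:25-14:30, 14:40-16:00.
Luca ∩ Aarav ∩ Yara ∩ Finn: 11:20-12:05, 14:00-14:30, 14:40-16:00.
Luca ∩ Aarav ∩ Yara ∩ Finn ∩ Tomás: 11:20-12:05, 14:40-16:00.
So the common availability across everyone is 11:20-12:05, 14:40-16:00.
Summing the common windows: 45 + 80 = 125 minutes.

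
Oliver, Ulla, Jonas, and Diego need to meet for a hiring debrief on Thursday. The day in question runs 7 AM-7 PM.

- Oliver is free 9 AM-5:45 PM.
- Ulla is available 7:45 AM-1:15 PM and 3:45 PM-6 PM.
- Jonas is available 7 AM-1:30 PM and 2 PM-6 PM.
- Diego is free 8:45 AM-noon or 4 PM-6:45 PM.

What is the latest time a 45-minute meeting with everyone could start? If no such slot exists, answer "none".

17:00

Oliver ∩ Ulla: 09:00-13:15, 15:45-17:45.
Oliver ∩ Ulla ∩ Jonas: 09:00-13:15, 15:45-17:45.
Oliver ∩ Ulla ∩ Jonas ∩ Diego: 09:00-12:00, 16:00-17:45.
The last common window of at least 45 minutes is 16:00-17:45; a 45-minute meeting can start as late as 17:00 and still end by 17:45.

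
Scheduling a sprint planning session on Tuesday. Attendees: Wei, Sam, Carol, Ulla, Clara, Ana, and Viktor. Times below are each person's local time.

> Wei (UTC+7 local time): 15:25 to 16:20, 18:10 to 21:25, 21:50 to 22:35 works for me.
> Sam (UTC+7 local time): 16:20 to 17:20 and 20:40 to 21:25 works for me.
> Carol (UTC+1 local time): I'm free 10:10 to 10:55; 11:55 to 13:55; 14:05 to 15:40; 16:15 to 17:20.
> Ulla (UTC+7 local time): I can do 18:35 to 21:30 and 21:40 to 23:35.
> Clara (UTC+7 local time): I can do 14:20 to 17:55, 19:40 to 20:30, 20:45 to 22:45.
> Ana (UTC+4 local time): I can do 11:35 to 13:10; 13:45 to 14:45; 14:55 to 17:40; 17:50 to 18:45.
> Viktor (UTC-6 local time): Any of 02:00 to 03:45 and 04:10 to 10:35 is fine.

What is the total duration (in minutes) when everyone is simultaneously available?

Wei in UTC: 08:25-09:20, 11:10-14:25, 14:50-15:35 (subtract 7h to convert from UTC+7).
Sam in UTC: 09:20-10:20, 13:40-14:25 (subtract 7h to convert from UTC+7).
Carol in UTC: 09:10-09:55, 10:55-12:55, 13:05-14:40, 15:15-16:20 (subtract 1h to convert from UTC+1).
Ulla in UTC: 11:35-14:30, 14:40-16:35 (subtract 7h to convert from UTC+7).
Clara in UTC: 07:20-10:55, 12:40-13:30, 13:45-15:45 (subtract 7h to convert from UTC+7).
Ana in UTC: 07:35-09:10, 09:45-10:45, 10:55-13:40, 13:50-14:45 (subtract 4h to convert from UTC+4).
Viktor in UTC: 08:00-09:45, 10:10-16:35 (add 6h to convert from UTC-6).
Wei ∩ Sam: 13:40-14:25.
Wei ∩ Sam ∩ Carol: 13:40-14:25.
Wei ∩ Sam ∩ Carol ∩ Ulla: 13:40-14:25.
Wei ∩ Sam ∩ Carol ∩ Ulla ∩ Clara: 13:45-14:25.
Wei ∩ Sam ∩ Carol ∩ Ulla ∩ Clara ∩ Ana: 13:50-14:25.
Wei ∩ Sam ∩ Carol ∩ Ulla ∩ Clara ∩ Ana ∩ Viktor: 13:50-14:25.
That's a single block of 35 minutes.

35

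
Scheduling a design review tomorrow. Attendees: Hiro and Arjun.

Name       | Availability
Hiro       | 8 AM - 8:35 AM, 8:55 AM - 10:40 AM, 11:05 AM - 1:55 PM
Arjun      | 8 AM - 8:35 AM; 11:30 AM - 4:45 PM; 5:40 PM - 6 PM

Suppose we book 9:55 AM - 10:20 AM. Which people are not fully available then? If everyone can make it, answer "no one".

Hiro: free for 09:55-10:20. Arjun: not fully free for 09:55-10:20.

Arjun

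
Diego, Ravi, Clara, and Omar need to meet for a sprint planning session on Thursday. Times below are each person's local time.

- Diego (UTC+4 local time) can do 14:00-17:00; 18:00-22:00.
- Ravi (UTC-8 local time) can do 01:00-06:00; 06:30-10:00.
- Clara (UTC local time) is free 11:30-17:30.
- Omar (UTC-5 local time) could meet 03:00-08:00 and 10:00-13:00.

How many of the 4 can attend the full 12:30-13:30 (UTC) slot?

Diego in UTC: 10:00-13:00, 14:00-18:00 (subtract 4h to convert from UTC+4).
Ravi in UTC: 09:00-14:00, 14:30-18:00 (add 8h to convert from UTC-8).
Clara in UTC: 11:30-17:30.
Omar in UTC: 08:00-13:00, 15:00-18:00 (add 5h to convert from UTC-5).
Ravi and Clara can make the full 12:30-13:30 slot — that's 2.

2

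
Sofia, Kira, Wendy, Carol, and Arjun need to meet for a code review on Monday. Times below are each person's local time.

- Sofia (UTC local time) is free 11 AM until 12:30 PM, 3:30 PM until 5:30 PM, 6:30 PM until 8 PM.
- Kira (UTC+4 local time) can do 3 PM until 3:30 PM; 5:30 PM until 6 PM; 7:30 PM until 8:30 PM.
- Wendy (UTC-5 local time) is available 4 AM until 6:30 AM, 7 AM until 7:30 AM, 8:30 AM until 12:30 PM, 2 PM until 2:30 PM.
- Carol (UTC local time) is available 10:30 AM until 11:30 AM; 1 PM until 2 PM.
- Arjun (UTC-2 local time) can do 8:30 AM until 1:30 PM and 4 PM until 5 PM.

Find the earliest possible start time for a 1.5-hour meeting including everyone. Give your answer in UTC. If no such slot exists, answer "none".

Sofia in UTC: 11:00-12:30, 15:30-17:30, 18:30-20:00.
Kira in UTC: 11:00-11:30, 13:30-14:00, 15:30-16:30 (subtract 4h to convert from UTC+4).
Wendy in UTC: 09:00-11:30, 12:00-12:30, 13:30-17:30, 19:00-19:30 (add 5h to convert from UTC-5).
Carol in UTC: 10:30-11:30, 13:00-14:00.
Arjun in UTC: 10:30-15:30, 18:00-19:00 (add 2h to convert from UTC-2).
Sofia ∩ Kira: 11:00-11:30, 15:30-16:30.
Sofia ∩ Kira ∩ Wendy: 11:00-11:30, 15:30-16:30.
Sofia ∩ Kira ∩ Wendy ∩ Carol: 11:00-11:30.
Sofia ∩ Kira ∩ Wendy ∩ Carol ∩ Arjun: 11:00-11:30.
No common window is at least 90 minutes long.

none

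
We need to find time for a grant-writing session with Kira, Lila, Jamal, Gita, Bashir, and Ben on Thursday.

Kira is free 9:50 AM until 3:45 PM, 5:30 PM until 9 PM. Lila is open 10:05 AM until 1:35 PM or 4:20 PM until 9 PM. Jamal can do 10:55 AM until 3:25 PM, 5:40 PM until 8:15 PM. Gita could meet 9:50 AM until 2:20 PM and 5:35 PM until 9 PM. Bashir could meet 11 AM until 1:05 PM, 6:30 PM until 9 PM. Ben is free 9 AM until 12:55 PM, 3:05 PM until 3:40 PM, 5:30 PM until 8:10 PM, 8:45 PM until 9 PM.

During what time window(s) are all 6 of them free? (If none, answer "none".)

Kira ∩ Lila: 10:05-13:35, 17:30-21:00.
Kira ∩ Lila ∩ Jamal: 10:55-13:35, 17:40-20:15.
Kira ∩ Lila ∩ Jamal ∩ Gita: 10:55-13:35, 17:40-20:15.
Kira ∩ Lila ∩ Jamal ∩ Gita ∩ Bashir: 11:00-13:05, 18:30-20:15.
Kira ∩ Lila ∩ Jamal ∩ Gita ∩ Bashir ∩ Ben: 11:00-12:55, 18:30-20:10.
So the common availability across everyone is 11:00-12:55, 18:30-20:10.

11:00-12:55, 18:30-20:10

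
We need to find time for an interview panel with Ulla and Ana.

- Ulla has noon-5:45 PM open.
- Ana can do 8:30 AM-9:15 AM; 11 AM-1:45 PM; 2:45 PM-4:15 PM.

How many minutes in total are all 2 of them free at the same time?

Ulla ∩ Ana: 12:00-13:45, 14:45-16:15.
Summing the common windows: 105 + 90 = 195 minutes.

195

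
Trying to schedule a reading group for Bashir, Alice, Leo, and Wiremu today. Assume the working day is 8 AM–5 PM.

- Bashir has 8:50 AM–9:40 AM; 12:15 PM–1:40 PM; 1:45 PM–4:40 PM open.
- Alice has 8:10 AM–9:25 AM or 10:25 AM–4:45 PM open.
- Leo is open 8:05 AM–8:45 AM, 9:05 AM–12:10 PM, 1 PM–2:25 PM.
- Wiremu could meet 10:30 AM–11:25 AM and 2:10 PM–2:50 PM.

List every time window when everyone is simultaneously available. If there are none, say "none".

14:10-14:25

Bashir ∩ Alice: 08:50-09:25, 12:15-13:40, 13:45-16:40.
Bashir ∩ Alice ∩ Leo: 09:05-09:25, 13:00-13:40, 13:45-14:25.
Bashir ∩ Alice ∩ Leo ∩ Wiremu: 14:10-14:25.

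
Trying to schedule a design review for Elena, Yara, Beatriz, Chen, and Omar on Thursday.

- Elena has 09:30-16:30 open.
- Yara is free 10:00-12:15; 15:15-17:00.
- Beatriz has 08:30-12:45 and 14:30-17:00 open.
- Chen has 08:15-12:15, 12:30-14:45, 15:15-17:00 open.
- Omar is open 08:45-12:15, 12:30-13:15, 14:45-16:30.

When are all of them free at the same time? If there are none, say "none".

10:00-12:15, 15:15-16:30

Elena ∩ Yara: 10:00-12:15, 15:15-16:30.
Elena ∩ Yara ∩ Beatriz: 10:00-12:15, 15:15-16:30.
Elena ∩ Yara ∩ Beatriz ∩ Chen: 10:00-12:15, 15:15-16:30.
Elena ∩ Yara ∩ Beatriz ∩ Chen ∩ Omar: 10:00-12:15, 15:15-16:30.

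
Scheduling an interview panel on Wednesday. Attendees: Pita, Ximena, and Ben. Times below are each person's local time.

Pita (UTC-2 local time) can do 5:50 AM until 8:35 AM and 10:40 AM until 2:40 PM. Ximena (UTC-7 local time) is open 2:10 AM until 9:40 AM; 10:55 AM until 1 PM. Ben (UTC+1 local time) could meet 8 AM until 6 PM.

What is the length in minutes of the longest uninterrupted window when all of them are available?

Pita in UTC: 07:50-10:35, 12:40-16:40 (add 2h to convert from UTC-2).
Ximena in UTC: 09:10-16:40, 17:55-20:00 (add 7h to convert from UTC-7).
Ben in UTC: 07:00-17:00 (subtract 1h to convert from UTC+1).
Pita ∩ Ximena: 09:10-10:35, 12:40-16:40.
Pita ∩ Ximena ∩ Ben: 09:10-10:35, 12:40-16:40.
The longest is 12:40-16:40 at 240 minutes.

240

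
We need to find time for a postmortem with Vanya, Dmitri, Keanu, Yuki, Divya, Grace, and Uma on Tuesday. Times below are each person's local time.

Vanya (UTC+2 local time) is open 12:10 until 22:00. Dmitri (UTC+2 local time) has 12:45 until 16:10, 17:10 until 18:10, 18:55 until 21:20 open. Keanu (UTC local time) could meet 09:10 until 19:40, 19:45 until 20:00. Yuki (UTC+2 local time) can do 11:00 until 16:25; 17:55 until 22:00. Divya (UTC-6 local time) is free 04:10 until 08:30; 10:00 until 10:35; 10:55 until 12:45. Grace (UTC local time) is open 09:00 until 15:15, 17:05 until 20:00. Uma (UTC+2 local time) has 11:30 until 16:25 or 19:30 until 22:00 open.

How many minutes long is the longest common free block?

Vanya in UTC: 10:10-20:00 (subtract 2h to convert from UTC+2).
Dmitri in UTC: 10:45-14:10, 15:10-16:10, 16:55-19:20 (subtract 2h to convert from UTC+2).
Keanu in UTC: 09:10-19:40, 19:45-20:00.
Yuki in UTC: 09:00-14:25, 15:55-20:00 (subtract 2h to convert from UTC+2).
Divya in UTC: 10:10-14:30, 16:00-16:35, 16:55-18:45 (add 6h to convert from UTC-6).
Grace in UTC: 09:00-15:15, 17:05-20:00.
Uma in UTC: 09:30-14:25, 17:30-20:00 (subtract 2h to convert from UTC+2).
Vanya ∩ Dmitri: 10:45-14:10, 15:10-16:10, 16:55-19:20.
Vanya ∩ Dmitri ∩ Keanu: 10:45-14:10, 15:10-16:10, 16:55-19:20.
Vanya ∩ Dmitri ∩ Keanu ∩ Yuki: 10:45-14:10, 15:55-16:10, 16:55-19:20.
Vanya ∩ Dmitri ∩ Keanu ∩ Yuki ∩ Divya: 10:45-14:10, 16:00-16:10, 16:55-18:45.
Vanya ∩ Dmitri ∩ Keanu ∩ Yuki ∩ Divya ∩ Grace: 10:45-14:10, 17:05-18:45.
Vanya ∩ Dmitri ∩ Keanu ∩ Yuki ∩ Divya ∩ Grace ∩ Uma: 10:45-14:10, 17:30-18:45.
The longest is 10:45-14:10 at 205 minutes.

205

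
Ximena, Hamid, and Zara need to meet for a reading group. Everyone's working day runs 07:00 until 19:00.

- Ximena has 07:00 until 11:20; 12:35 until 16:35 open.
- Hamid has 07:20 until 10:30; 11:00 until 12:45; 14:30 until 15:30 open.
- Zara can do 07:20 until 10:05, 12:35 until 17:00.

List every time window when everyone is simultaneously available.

Ximena ∩ Hamid: 07:20-10:30, 11:00-11:20, 12:35-12:45, 14:30-15:30.
Ximena ∩ Hamid ∩ Zara: 07:20-10:05, 12:35-12:45, 14:30-15:30.

07:20-10:05, 12:35-12:45, 14:30-15:30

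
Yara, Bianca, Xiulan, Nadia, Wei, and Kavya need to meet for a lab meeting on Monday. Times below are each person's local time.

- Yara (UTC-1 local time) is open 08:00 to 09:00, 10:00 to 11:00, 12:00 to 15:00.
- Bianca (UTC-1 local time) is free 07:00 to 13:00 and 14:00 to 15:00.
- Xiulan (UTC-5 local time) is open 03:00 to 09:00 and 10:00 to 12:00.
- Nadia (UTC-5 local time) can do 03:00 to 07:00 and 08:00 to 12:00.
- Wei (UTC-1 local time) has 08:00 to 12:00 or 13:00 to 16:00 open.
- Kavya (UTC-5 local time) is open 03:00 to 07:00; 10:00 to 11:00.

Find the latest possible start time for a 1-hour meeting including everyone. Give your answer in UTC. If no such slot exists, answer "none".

Yara in UTC: 09:00-10:00, 11:00-12:00, 13:00-16:00 (add 1h to convert from UTC-1).
Bianca in UTC: 08:00-14:00, 15:00-16:00 (add 1h to convert from UTC-1).
Xiulan in UTC: 08:00-14:00, 15:00-17:00 (add 5h to convert from UTC-5).
Nadia in UTC: 08:00-12:00, 13:00-17:00 (add 5h to convert from UTC-5).
Wei in UTC: 09:00-13:00, 14:00-17:00 (add 1h to convert from UTC-1).
Kavya in UTC: 08:00-12:00, 15:00-16:00 (add 5h to convert from UTC-5).
Yara ∩ Bianca: 09:00-10:00, 11:00-12:00, 13:00-14:00, 15:00-16:00.
Yara ∩ Bianca ∩ Xiulan: 09:00-10:00, 11:00-12:00, 13:00-14:00, 15:00-16:00.
Yara ∩ Bianca ∩ Xiulan ∩ Nadia: 09:00-10:00, 11:00-12:00, 13:00-14:00, 15:00-16:00.
Yara ∩ Bianca ∩ Xiulan ∩ Nadia ∩ Wei: 09:00-10:00, 11:00-12:00, 15:00-16:00.
Yara ∩ Bianca ∩ Xiulan ∩ Nadia ∩ Wei ∩ Kavya: 09:00-10:00, 11:00-12:00, 15:00-16:00.
The last common window of at least 60 minutes is 15:00-16:00; a 60-minute meeting can start as late as 15:00 and still end by 16:00.

15:00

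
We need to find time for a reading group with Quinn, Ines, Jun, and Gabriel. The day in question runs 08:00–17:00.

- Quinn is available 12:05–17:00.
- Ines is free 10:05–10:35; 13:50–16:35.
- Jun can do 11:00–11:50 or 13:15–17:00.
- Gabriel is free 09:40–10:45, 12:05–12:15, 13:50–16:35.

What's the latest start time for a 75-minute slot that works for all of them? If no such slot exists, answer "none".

15:20

Quinn ∩ Ines: 13:50-16:35.
Quinn ∩ Ines ∩ Jun: 13:50-16:35.
Quinn ∩ Ines ∩ Jun ∩ Gabriel: 13:50-16:35.
So the common availability across everyone is 13:50-16:35.
The last common window of at least 75 minutes is 13:50-16:35; a 75-minute meeting can start as late as 15:20 and still end by 16:35.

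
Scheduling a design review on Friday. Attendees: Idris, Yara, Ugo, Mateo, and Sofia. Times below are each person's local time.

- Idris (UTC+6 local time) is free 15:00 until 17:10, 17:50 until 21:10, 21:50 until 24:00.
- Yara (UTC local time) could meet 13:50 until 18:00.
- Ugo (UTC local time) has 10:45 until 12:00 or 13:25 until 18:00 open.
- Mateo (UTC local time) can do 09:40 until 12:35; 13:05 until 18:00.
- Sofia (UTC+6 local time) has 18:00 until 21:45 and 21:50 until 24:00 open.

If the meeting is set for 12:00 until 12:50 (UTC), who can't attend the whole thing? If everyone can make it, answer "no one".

Mateo, Ugo, Yara

Idris in UTC: 09:00-11:10, 11:50-15:10, 15:50-18:00 (subtract 6h to convert from UTC+6).
Yara in UTC: 13:50-18:00.
Ugo in UTC: 10:45-12:00, 13:25-18:00.
Mateo in UTC: 09:40-12:35, 13:05-18:00.
Sofia in UTC: 12:00-15:45, 15:50-18:00 (subtract 6h to convert from UTC+6).
Idris: free for 12:00-12:50. Yara: not fully free for 12:00-12:50. Ugo: not fully free for 12:00-12:50. Mateo: not fully free for 12:00-12:50. Sofia: free for 12:00-12:50.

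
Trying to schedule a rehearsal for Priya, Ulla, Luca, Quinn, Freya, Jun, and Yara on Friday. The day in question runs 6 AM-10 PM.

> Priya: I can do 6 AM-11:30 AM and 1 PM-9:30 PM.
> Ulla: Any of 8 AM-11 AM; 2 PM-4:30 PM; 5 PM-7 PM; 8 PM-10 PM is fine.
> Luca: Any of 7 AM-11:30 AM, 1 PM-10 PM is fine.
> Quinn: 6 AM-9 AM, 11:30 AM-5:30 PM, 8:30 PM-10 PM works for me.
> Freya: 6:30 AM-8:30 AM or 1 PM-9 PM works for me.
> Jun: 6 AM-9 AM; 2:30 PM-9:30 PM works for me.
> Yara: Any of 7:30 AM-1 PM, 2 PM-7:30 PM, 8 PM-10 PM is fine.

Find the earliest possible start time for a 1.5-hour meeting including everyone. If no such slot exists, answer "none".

Priya ∩ Ulla: 08:00-11:00, 14:00-16:30, 17:00-19:00, 20:00-21:30.
Priya ∩ Ulla ∩ Luca: 08:00-11:00, 14:00-16:30, 17:00-19:00, 20:00-21:30.
Priya ∩ Ulla ∩ Luca ∩ Quinn: 08:00-09:00, 14:00-16:30, 17:00-17:30, 20:30-21:30.
Priya ∩ Ulla ∩ Luca ∩ Quinn ∩ Freya: 08:00-08:30, 14:00-16:30, 17:00-17:30, 20:30-21:00.
Priya ∩ Ulla ∩ Luca ∩ Quinn ∩ Freya ∩ Jun: 08:00-08:30, 14:30-16:30, 17:00-17:30, 20:30-21:00.
Priya ∩ Ulla ∩ Luca ∩ Quinn ∩ Freya ∩ Jun ∩ Yara: 08:00-08:30, 14:30-16:30, 17:00-17:30, 20:30-21:00.
The first common window of at least 90 minutes is 14:30-16:30, so the earliest start is 14:30.

14:30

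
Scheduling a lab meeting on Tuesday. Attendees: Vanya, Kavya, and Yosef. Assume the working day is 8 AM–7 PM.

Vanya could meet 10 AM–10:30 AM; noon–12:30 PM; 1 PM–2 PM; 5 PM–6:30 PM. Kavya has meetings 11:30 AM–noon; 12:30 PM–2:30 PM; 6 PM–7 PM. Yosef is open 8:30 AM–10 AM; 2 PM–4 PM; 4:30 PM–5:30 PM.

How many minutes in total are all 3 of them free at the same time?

30

Vanya free: 10:00-10:30, 12:00-12:30, 13:00-14:00, 17:00-18:30.
Kavya free: 08:00-11:30, 12:00-12:30, 14:30-18:00 (invert busy blocks within the working day).
Yosef free: 08:30-10:00, 14:00-16:00, 16:30-17:30.
Vanya ∩ Kavya: 10:00-10:30, 12:00-12:30, 17:00-18:00.
Vanya ∩ Kavya ∩ Yosef: 17:00-17:30.
That's a single block of 30 minutes.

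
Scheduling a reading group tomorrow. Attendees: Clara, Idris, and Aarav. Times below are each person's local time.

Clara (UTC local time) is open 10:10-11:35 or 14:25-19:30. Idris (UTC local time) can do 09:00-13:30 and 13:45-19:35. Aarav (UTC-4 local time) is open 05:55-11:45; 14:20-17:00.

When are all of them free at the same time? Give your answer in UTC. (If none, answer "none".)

10:10-11:35, 14:25-15:45, 18:20-19:30

Clara in UTC: 10:10-11:35, 14:25-19:30.
Idris in UTC: 09:00-13:30, 13:45-19:35.
Aarav in UTC: 09:55-15:45, 18:20-21:00 (add 4h to convert from UTC-4).
Clara ∩ Idris: 10:10-11:35, 14:25-19:30.
Clara ∩ Idris ∩ Aarav: 10:10-11:35, 14:25-15:45, 18:20-19:30.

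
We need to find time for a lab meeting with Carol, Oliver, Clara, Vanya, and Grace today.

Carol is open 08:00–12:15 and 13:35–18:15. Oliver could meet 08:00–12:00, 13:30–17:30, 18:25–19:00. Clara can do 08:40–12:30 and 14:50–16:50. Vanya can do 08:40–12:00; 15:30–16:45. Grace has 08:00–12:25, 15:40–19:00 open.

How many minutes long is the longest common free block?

200

Carol ∩ Oliver: 08:00-12:00, 13:35-17:30.
Carol ∩ Oliver ∩ Clara: 08:40-12:00, 14:50-16:50.
Carol ∩ Oliver ∩ Clara ∩ Vanya: 08:40-12:00, 15:30-16:45.
Carol ∩ Oliver ∩ Clara ∩ Vanya ∩ Grace: 08:40-12:00, 15:40-16:45.
So the common availability across everyone is 08:40-12:00, 15:40-16:45.
The longest is 08:40-12:00 at 200 minutes.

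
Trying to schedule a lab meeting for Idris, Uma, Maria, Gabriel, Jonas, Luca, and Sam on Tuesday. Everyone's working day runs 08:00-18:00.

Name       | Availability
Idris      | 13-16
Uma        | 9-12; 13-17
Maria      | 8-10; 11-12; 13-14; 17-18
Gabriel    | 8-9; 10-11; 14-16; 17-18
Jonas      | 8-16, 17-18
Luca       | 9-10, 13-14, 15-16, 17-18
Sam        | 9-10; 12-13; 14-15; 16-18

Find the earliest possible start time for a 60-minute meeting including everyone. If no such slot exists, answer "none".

none

Idris ∩ Uma: 13:00-16:00.
Idris ∩ Uma ∩ Maria: 13:00-14:00.
Idris ∩ Uma ∩ Maria ∩ Gabriel: ∅.
Idris ∩ Uma ∩ Maria ∩ Gabriel ∩ Jonas: ∅.
Idris ∩ Uma ∩ Maria ∩ Gabriel ∩ Jonas ∩ Luca: ∅.
Idris ∩ Uma ∩ Maria ∩ Gabriel ∩ Jonas ∩ Luca ∩ Sam: ∅.
There is no time when everyone is free.
No common window is at least 60 minutes long.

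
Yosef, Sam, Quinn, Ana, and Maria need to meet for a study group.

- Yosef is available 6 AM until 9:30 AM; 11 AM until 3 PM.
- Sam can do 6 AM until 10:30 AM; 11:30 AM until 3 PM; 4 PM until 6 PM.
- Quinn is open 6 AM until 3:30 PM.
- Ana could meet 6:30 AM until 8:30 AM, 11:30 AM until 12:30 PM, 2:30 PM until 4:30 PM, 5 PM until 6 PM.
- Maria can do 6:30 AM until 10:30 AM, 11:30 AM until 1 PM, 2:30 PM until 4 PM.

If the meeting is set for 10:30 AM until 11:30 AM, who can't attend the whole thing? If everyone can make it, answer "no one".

Ana, Maria, Sam, Yosef

Yosef: not fully free for 10:30-11:30. Sam: not fully free for 10:30-11:30. Quinn: free for 10:30-11:30. Ana: not fully free for 10:30-11:30. Maria: not fully free for 10:30-11:30.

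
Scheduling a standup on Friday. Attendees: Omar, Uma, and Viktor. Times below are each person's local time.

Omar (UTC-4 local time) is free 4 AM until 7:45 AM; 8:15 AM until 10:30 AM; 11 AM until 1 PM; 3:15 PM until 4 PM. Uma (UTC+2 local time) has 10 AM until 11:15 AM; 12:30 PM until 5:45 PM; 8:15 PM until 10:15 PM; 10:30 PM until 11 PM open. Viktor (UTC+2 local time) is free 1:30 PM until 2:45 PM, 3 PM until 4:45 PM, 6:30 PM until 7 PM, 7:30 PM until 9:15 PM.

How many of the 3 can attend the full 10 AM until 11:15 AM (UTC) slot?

Omar in UTC: 08:00-11:45, 12:15-14:30, 15:00-17:00, 19:15-20:00 (add 4h to convert from UTC-4).
Uma in UTC: 08:00-09:15, 10:30-15:45, 18:15-20:15, 20:30-21:00 (subtract 2h to convert from UTC+2).
Viktor in UTC: 11:30-12:45, 13:00-14:45, 16:30-17:00, 17:30-19:15 (subtract 2h to convert from UTC+2).
Omar can make the full 10:00-11:15 slot — that's 1.

1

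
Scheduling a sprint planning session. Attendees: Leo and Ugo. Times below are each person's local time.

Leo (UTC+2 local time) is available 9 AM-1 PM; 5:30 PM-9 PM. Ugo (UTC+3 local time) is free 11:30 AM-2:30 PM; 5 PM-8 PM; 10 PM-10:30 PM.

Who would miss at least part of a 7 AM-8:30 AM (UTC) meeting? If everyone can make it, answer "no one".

Ugo

Leo in UTC: 07:00-11:00, 15:30-19:00 (subtract 2h to convert from UTC+2).
Ugo in UTC: 08:30-11:30, 14:00-17:00, 19:00-19:30 (subtract 3h to convert from UTC+3).
Leo: free for 07:00-08:30. Ugo: not fully free for 07:00-08:30.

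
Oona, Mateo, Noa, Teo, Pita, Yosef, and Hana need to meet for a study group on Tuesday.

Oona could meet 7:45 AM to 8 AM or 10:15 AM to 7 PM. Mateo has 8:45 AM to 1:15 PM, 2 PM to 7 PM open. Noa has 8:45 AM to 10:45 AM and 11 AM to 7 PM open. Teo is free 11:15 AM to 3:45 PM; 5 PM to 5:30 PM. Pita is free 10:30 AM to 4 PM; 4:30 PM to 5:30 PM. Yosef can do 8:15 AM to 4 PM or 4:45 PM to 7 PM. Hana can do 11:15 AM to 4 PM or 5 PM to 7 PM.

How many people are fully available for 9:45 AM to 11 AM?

Mateo and Yosef can make the full 09:45-11:00 slot — that's 2.

2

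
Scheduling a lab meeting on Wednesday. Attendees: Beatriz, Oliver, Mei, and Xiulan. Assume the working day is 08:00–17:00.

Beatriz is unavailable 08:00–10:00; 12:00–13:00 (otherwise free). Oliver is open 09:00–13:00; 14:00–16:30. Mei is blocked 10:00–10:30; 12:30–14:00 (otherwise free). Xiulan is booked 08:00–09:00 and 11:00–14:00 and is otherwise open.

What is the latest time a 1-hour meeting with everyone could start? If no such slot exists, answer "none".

Beatriz free: 10:00-12:00, 13:00-17:00 (invert busy blocks within the working day).
Oliver free: 09:00-13:00, 14:00-16:30.
Mei free: 08:00-10:00, 10:30-12:30, 14:00-17:00 (invert busy blocks within the working day).
Xiulan free: 09:00-11:00, 14:00-17:00 (invert busy blocks within the working day).
Beatriz ∩ Oliver: 10:00-12:00, 14:00-16:30.
Beatriz ∩ Oliver ∩ Mei: 10:30-12:00, 14:00-16:30.
Beatriz ∩ Oliver ∩ Mei ∩ Xiulan: 10:30-11:00, 14:00-16:30.
So the common availability across everyone is 10:30-11:00, 14:00-16:30.
The last common window of at least 60 minutes is 14:00-16:30; a 60-minute meeting can start as late as 15:30 and still end by 16:30.

15:30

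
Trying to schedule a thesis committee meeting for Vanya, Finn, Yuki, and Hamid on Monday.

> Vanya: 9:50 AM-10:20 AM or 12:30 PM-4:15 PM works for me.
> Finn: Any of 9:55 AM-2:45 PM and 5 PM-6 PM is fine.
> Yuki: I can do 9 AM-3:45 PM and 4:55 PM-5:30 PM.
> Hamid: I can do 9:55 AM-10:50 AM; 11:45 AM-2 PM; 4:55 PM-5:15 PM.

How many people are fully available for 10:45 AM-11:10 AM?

Finn and Yuki can make the full 10:45-11:10 slot — that's 2.

2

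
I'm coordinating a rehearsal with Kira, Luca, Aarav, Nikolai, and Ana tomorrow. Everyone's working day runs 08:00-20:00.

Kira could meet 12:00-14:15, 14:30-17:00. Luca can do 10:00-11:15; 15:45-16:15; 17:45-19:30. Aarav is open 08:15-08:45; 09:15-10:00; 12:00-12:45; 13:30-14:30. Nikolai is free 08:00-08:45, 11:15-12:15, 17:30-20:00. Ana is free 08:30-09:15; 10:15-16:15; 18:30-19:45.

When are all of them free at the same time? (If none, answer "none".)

none

Kira ∩ Luca: 15:45-16:15.
Kira ∩ Luca ∩ Aarav: ∅.
Kira ∩ Luca ∩ Aarav ∩ Nikolai: ∅.
Kira ∩ Luca ∩ Aarav ∩ Nikolai ∩ Ana: ∅.
There is no time when everyone is free.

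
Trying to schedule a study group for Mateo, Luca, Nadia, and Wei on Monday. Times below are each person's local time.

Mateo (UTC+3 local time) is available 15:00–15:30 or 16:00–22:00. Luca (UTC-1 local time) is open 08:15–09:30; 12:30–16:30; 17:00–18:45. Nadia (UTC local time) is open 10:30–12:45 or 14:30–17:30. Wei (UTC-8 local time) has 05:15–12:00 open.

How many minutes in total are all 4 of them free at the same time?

Mateo in UTC: 12:00-12:30, 13:00-19:00 (subtract 3h to convert from UTC+3).
Luca in UTC: 09:15-10:30, 13:30-17:30, 18:00-19:45 (add 1h to convert from UTC-1).
Nadia in UTC: 10:30-12:45, 14:30-17:30.
Wei in UTC: 13:15-20:00 (add 8h to convert from UTC-8).
Mateo ∩ Luca: 13:30-17:30, 18:00-19:00.
Mateo ∩ Luca ∩ Nadia: 14:30-17:30.
Mateo ∩ Luca ∩ Nadia ∩ Wei: 14:30-17:30.
Those are the intersection windows.
That's a single block of 180 minutes.

180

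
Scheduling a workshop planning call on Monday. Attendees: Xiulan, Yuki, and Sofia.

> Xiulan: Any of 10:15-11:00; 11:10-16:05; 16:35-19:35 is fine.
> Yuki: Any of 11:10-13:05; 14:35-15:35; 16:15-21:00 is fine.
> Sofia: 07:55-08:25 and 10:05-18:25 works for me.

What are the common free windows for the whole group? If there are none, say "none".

Xiulan ∩ Yuki: 11:10-13:05, 14:35-15:35, 16:35-19:35.
Xiulan ∩ Yuki ∩ Sofia: 11:10-13:05, 14:35-15:35, 16:35-18:25.
Those are the intersection windows.

11:10-13:05, 14:35-15:35, 16:35-18:25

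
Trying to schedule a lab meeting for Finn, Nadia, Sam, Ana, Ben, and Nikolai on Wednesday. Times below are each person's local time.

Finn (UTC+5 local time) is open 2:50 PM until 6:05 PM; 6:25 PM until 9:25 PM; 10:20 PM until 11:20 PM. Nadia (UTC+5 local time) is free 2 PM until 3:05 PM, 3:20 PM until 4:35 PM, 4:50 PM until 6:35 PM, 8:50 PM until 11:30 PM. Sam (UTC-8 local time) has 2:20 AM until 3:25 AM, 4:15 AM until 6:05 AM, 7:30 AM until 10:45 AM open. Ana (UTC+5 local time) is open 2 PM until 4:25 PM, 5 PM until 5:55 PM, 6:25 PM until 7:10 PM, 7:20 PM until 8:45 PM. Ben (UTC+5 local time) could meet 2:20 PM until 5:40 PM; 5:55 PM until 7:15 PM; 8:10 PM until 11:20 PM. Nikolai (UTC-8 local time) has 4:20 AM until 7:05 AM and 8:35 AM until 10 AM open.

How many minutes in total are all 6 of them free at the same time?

30

Finn in UTC: 09:50-13:05, 13:25-16:25, 17:20-18:20 (subtract 5h to convert from UTC+5).
Nadia in UTC: 09:00-10:05, 10:20-11:35, 11:50-13:35, 15:50-18:30 (subtract 5h to convert from UTC+5).
Sam in UTC: 10:20-11:25, 12:15-14:05, 15:30-18:45 (add 8h to convert from UTC-8).
Ana in UTC: 09:00-11:25, 12:00-12:55, 13:25-14:10, 14:20-15:45 (subtract 5h to convert from UTC+5).
Ben in UTC: 09:20-12:40, 12:55-14:15, 15:10-18:20 (subtract 5h to convert from UTC+5).
Nikolai in UTC: 12:20-15:05, 16:35-18:00 (add 8h to convert from UTC-8).
Finn ∩ Nadia: 09:50-10:05, 10:20-11:35, 11:50-13:05, 13:25-13:35, 15:50-16:25, 17:20-18:20.
Finn ∩ Nadia ∩ Sam: 10:20-11:25, 12:15-13:05, 13:25-13:35, 15:50-16:25, 17:20-18:20.
Finn ∩ Nadia ∩ Sam ∩ Ana: 10:20-11:25, 12:15-12:55, 13:25-13:35.
Finn ∩ Nadia ∩ Sam ∩ Ana ∩ Ben: 10:20-11:25, 12:15-12:40, 13:25-13:35.
Finn ∩ Nadia ∩ Sam ∩ Ana ∩ Ben ∩ Nikolai: 12:20-12:40, 13:25-13:35.
So the common availability across everyone is 12:20-12:40, 13:25-13:35.
Summing the common windows: 20 + 10 = 30 minutes.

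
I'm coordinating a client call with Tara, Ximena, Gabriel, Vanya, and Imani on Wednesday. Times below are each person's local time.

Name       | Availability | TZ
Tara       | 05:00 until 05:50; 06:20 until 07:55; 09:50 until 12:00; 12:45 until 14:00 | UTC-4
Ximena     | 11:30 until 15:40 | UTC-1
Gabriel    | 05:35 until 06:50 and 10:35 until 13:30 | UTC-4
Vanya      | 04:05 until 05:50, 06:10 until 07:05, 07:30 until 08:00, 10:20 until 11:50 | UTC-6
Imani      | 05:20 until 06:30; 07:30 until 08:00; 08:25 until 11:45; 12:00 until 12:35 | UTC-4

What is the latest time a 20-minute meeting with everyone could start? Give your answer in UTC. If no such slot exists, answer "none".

none

Tara in UTC: 09:00-09:50, 10:20-11:55, 13:50-16:00, 16:45-18:00 (add 4h to convert from UTC-4).
Ximena in UTC: 12:30-16:40 (add 1h to convert from UTC-1).
Gabriel in UTC: 09:35-10:50, 14:35-17:30 (add 4h to convert from UTC-4).
Vanya in UTC: 10:05-11:50, 12:10-13:05, 13:30-14:00, 16:20-17:50 (add 6h to convert from UTC-6).
Imani in UTC: 09:20-10:30, 11:30-12:00, 12:25-15:45, 16:00-16:35 (add 4h to convert from UTC-4).
Tara ∩ Ximena: 13:50-16:00.
Tara ∩ Ximena ∩ Gabriel: 14:35-16:00.
Tara ∩ Ximena ∩ Gabriel ∩ Vanya: ∅.
Tara ∩ Ximena ∩ Gabriel ∩ Vanya ∩ Imani: ∅.
There is no time when everyone is free.
No common window is at least 20 minutes long.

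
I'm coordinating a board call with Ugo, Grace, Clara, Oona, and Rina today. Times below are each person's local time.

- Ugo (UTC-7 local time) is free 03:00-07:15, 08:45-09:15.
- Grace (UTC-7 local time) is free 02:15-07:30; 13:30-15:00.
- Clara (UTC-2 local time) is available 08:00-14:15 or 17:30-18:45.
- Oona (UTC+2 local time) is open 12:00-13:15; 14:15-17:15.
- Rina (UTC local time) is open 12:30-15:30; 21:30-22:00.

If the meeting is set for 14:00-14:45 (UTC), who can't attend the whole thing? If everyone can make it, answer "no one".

Ugo in UTC: 10:00-14:15, 15:45-16:15 (add 7h to convert from UTC-7).
Grace in UTC: 09:15-14:30, 20:30-22:00 (add 7h to convert from UTC-7).
Clara in UTC: 10:00-16:15, 19:30-20:45 (add 2h to convert from UTC-2).
Oona in UTC: 10:00-11:15, 12:15-15:15 (subtract 2h to convert from UTC+2).
Rina in UTC: 12:30-15:30, 21:30-22:00.
Ugo: not fully free for 14:00-14:45. Grace: not fully free for 14:00-14:45. Clara: free for 14:00-14:45. Oona: free for 14:00-14:45. Rina: free for 14:00-14:45.

Grace, Ugo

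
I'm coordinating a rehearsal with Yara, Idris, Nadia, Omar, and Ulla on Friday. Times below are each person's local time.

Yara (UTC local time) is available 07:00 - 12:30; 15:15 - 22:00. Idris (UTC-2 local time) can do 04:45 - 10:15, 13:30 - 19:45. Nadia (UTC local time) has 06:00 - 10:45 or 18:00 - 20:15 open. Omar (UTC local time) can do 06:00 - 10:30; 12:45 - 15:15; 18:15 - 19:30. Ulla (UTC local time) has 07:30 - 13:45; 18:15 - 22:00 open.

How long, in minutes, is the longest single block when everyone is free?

Yara in UTC: 07:00-12:30, 15:15-22:00.
Idris in UTC: 06:45-12:15, 15:30-21:45 (add 2h to convert from UTC-2).
Nadia in UTC: 06:00-10:45, 18:00-20:15.
Omar in UTC: 06:00-10:30, 12:45-15:15, 18:15-19:30.
Ulla in UTC: 07:30-13:45, 18:15-22:00.
Yara ∩ Idris: 07:00-12:15, 15:30-21:45.
Yara ∩ Idris ∩ Nadia: 07:00-10:45, 18:00-20:15.
Yara ∩ Idris ∩ Nadia ∩ Omar: 07:00-10:30, 18:15-19:30.
Yara ∩ Idris ∩ Nadia ∩ Omar ∩ Ulla: 07:30-10:30, 18:15-19:30.
The longest is 07:30-10:30 at 180 minutes.

180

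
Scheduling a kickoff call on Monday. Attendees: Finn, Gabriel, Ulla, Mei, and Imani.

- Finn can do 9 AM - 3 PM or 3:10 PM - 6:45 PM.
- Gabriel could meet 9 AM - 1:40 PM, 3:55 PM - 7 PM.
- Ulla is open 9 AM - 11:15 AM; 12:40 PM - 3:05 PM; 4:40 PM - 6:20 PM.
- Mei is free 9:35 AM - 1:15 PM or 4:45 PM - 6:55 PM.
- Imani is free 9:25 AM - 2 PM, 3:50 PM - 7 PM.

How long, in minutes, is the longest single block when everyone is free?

Finn ∩ Gabriel: 09:00-13:40, 15:55-18:45.
Finn ∩ Gabriel ∩ Ulla: 09:00-11:15, 12:40-13:40, 16:40-18:20.
Finn ∩ Gabriel ∩ Ulla ∩ Mei: 09:35-11:15, 12:40-13:15, 16:45-18:20.
Finn ∩ Gabriel ∩ Ulla ∩ Mei ∩ Imani: 09:35-11:15, 12:40-13:15, 16:45-18:20.
Those are the intersection windows.
The longest is 09:35-11:15 at 100 minutes.

100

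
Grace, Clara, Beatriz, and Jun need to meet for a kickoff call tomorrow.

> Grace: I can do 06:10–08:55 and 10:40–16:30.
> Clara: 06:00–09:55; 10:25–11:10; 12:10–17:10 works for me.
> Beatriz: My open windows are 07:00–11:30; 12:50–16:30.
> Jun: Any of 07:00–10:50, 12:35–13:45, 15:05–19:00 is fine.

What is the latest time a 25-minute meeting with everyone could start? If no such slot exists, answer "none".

16:05

Grace ∩ Clara: 06:10-08:55, 10:40-11:10, 12:10-16:30.
Grace ∩ Clara ∩ Beatriz: 07:00-08:55, 10:40-11:10, 12:50-16:30.
Grace ∩ Clara ∩ Beatriz ∩ Jun: 07:00-08:55, 10:40-10:50, 12:50-13:45, 15:05-16:30.
The last common window of at least 25 minutes is 15:05-16:30; a 25-minute meeting can start as late as 16:05 and still end by 16:30.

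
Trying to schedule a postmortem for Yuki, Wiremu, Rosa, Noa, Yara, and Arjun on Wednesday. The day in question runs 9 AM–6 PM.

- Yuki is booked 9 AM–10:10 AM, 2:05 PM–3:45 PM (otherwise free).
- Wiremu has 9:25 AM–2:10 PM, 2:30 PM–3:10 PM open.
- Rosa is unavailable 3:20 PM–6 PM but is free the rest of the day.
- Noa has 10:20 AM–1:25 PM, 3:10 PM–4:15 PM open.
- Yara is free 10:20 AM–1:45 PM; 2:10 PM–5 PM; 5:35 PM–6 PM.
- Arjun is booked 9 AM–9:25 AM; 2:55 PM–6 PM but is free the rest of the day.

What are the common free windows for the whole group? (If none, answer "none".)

10:20-13:25

Yuki free: 10:10-14:05, 15:45-18:00 (invert busy blocks within the working day).
Wiremu free: 09:25-14:10, 14:30-15:10.
Rosa free: 09:00-15:20 (invert busy blocks within the working day).
Noa free: 10:20-13:25, 15:10-16:15.
Yara free: 10:20-13:45, 14:10-17:00, 17:35-18:00.
Arjun free: 09:25-14:55 (invert busy blocks within the working day).
Yuki ∩ Wiremu: 10:10-14:05.
Yuki ∩ Wiremu ∩ Rosa: 10:10-14:05.
Yuki ∩ Wiremu ∩ Rosa ∩ Noa: 10:20-13:25.
Yuki ∩ Wiremu ∩ Rosa ∩ Noa ∩ Yara: 10:20-13:25.
Yuki ∩ Wiremu ∩ Rosa ∩ Noa ∩ Yara ∩ Arjun: 10:20-13:25.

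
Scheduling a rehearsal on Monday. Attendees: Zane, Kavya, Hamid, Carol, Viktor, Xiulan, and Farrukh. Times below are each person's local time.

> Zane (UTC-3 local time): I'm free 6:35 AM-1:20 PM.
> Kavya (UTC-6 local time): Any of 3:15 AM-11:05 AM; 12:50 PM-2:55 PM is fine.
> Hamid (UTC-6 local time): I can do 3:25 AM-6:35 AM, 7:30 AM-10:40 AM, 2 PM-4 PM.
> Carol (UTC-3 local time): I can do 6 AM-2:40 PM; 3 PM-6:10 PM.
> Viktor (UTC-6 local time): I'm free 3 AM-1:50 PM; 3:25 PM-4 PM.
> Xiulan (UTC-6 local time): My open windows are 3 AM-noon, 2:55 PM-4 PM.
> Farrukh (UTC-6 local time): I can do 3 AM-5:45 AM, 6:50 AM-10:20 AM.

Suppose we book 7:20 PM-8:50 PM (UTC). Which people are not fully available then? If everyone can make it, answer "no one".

Zane in UTC: 09:35-16:20 (add 3h to convert from UTC-3).
Kavya in UTC: 09:15-17:05, 18:50-20:55 (add 6h to convert from UTC-6).
Hamid in UTC: 09:25-12:35, 13:30-16:40, 20:00-22:00 (add 6h to convert from UTC-6).
Carol in UTC: 09:00-17:40, 18:00-21:10 (add 3h to convert from UTC-3).
Viktor in UTC: 09:00-19:50, 21:25-22:00 (add 6h to convert from UTC-6).
Xiulan in UTC: 09:00-18:00, 20:55-22:00 (add 6h to convert from UTC-6).
Farrukh in UTC: 09:00-11:45, 12:50-16:20 (add 6h to convert from UTC-6).
Zane: not fully free for 19:20-20:50. Kavya: free for 19:20-20:50. Hamid: not fully free for 19:20-20:50. Carol: free for 19:20-20:50. Viktor: not fully free for 19:20-20:50. Xiulan: not fully free for 19:20-20:50. Farrukh: not fully free for 19:20-20:50.

Farrukh, Hamid, Viktor, Xiulan, Zane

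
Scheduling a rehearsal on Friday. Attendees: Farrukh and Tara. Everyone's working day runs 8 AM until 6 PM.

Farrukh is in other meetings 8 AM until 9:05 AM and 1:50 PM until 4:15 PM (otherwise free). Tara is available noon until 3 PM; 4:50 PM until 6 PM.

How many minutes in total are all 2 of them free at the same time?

180

Farrukh free: 09:05-13:50, 16:15-18:00 (invert busy blocks within the working day).
Tara free: 12:00-15:00, 16:50-18:00.
Farrukh ∩ Tara: 12:00-13:50, 16:50-18:00.
Summing the common windows: 110 + 70 = 180 minutes.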